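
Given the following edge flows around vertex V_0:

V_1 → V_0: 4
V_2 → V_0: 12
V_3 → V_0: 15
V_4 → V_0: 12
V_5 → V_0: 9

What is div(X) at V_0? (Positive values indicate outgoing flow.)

Divergence = sum of outgoing flows = (-4) + (-12) + (-15) + (-12) + (-9) = -52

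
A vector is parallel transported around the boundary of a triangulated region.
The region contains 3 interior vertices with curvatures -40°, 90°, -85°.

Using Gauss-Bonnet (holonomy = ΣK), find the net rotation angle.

Holonomy = total enclosed curvature = (-40°) + 90° + (-85°) = -35°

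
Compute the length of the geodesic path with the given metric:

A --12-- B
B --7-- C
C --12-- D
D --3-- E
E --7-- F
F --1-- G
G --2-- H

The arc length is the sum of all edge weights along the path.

Arc length = 12 + 7 + 12 + 3 + 7 + 1 + 2 = 44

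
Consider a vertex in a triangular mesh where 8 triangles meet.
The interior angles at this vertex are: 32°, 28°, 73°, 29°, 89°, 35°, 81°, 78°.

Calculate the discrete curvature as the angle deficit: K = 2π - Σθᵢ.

Sum of angles = 445°. K = 360° - 445° = -85° = -17π/36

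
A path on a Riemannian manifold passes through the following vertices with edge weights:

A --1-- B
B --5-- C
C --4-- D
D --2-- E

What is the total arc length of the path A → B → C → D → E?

Arc length = 1 + 5 + 4 + 2 = 12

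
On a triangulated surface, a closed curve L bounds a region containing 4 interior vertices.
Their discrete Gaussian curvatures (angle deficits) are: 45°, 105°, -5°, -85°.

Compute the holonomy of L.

Holonomy = total enclosed curvature = 45° + 105° + (-5°) + (-85°) = 60°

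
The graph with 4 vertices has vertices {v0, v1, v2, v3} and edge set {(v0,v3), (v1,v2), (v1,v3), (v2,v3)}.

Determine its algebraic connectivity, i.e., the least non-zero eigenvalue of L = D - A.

Degrees: deg(v0) = 1, deg(v1) = 2, deg(v2) = 2, deg(v3) = 3.
L = D − A with rows/columns ordered (v0, v1, v2, v3):
  [ 1,  0,  0, -1]
  [ 0,  2, -1, -1]
  [ 0, -1,  2, -1]
  [-1, -1, -1,  3]
Characteristic polynomial: det(λI − L) = λ(λ − 1)(λ − 3)(λ − 4).
Roots: λ = 0; (λ − 1) = 0 ⇒ λ = 1; (λ − 3) = 0 ⇒ λ = 3; (λ − 4) = 0 ⇒ λ = 4.
(Check: the roots sum (with multiplicity) to 8, matching trace L = Σdeg = 2·4 = 8.)
Laplacian eigenvalues: [0.0, 1.0, 3.0, 4.0]. Algebraic connectivity (smallest non-zero eigenvalue) = 1.0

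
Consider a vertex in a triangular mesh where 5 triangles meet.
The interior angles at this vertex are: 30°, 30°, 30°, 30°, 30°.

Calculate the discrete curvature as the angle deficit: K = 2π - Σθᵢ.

Sum of angles = 150°. K = 360° - 150° = 210° = 7π/6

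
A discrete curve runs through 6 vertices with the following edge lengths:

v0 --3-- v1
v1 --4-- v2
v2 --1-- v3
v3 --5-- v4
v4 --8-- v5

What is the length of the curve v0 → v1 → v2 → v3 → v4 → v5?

Arc length = 3 + 4 + 1 + 5 + 8 = 21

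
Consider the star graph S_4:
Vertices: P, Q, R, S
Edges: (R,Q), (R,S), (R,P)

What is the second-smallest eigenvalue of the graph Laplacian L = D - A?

The star S_4 is the complete bipartite graph K_{1,3} (one hub of degree 3, 3 leaves of degree 1). The Laplacian spectrum of K_{p,q} is 0, p (multiplicity q−1), q (multiplicity p−1), p+q. With p = 1, q = 3: 0 once, 1 with multiplicity 2, and 4 once. (Check: trace L = sum of degrees = 6 = 2·1 + 4.)
Laplacian eigenvalues: [0.0, 1.0, 1.0, 4.0]. Algebraic connectivity (smallest non-zero eigenvalue) = 1.0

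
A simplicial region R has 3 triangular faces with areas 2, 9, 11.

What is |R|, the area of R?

2 + 9 + 11 = 22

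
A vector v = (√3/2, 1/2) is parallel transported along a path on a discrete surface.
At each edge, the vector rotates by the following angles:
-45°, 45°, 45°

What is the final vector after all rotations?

Total rotation: (-45°) + 45° + 45° = 45°. Final vector: (0.2588, 0.9659)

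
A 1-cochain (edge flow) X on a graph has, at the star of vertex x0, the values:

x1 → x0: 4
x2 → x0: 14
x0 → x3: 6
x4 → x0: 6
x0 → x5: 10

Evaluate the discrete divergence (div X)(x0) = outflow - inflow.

Divergence = sum of outgoing flows = (-4) + (-14) + 6 + (-6) + 10 = -8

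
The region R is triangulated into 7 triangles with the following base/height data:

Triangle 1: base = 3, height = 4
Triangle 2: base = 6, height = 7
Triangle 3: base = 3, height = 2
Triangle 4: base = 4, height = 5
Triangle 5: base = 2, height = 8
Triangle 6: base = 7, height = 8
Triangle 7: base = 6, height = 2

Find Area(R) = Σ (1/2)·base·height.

(1/2)×3×4 + (1/2)×6×7 + (1/2)×3×2 + (1/2)×4×5 + (1/2)×2×8 + (1/2)×7×8 + (1/2)×6×2 = 82.0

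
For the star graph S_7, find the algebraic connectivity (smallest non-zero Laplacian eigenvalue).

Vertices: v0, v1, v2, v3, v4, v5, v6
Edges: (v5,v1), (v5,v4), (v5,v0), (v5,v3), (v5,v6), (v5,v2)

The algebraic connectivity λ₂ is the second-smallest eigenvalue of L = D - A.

The star S_7 is the complete bipartite graph K_{1,6} (one hub of degree 6, 6 leaves of degree 1). The Laplacian spectrum of K_{p,q} is 0, p (multiplicity q−1), q (multiplicity p−1), p+q. With p = 1, q = 6: 0 once, 1 with multiplicity 5, and 7 once. (Check: trace L = sum of degrees = 12 = 5·1 + 7.)
Laplacian eigenvalues: [0.0, 1.0, 1.0, 1.0, 1.0, 1.0, 7.0]. Algebraic connectivity (smallest non-zero eigenvalue) = 1.0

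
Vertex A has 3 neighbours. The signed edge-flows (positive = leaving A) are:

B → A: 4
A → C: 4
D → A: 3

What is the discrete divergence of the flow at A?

Divergence = sum of outgoing flows = (-4) + 4 + (-3) = -3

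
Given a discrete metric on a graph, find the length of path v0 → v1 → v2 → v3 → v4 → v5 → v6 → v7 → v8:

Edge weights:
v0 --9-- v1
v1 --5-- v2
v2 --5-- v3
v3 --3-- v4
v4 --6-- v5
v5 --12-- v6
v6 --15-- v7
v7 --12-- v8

Arc length = 9 + 5 + 5 + 3 + 6 + 12 + 15 + 12 = 67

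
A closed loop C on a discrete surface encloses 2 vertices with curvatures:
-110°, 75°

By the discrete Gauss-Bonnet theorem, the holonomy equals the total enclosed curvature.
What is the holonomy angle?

Holonomy = total enclosed curvature = (-110°) + 75° = -35°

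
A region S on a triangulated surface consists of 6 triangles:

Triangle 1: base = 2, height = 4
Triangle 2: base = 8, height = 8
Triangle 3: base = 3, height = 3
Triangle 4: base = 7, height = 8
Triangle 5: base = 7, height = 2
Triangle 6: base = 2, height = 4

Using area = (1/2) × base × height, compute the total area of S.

(1/2)×2×4 + (1/2)×8×8 + (1/2)×3×3 + (1/2)×7×8 + (1/2)×7×2 + (1/2)×2×4 = 79.5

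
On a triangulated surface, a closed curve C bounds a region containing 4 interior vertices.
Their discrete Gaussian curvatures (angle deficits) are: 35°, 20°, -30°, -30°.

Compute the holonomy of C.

Holonomy = total enclosed curvature = 35° + 20° + (-30°) + (-30°) = -5°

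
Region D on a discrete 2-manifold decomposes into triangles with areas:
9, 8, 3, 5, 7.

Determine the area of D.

9 + 8 + 3 + 5 + 7 = 32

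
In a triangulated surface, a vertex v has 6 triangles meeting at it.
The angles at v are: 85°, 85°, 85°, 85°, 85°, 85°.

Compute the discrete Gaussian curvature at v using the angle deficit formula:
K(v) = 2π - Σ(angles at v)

Sum of angles = 510°. K = 360° - 510° = -150°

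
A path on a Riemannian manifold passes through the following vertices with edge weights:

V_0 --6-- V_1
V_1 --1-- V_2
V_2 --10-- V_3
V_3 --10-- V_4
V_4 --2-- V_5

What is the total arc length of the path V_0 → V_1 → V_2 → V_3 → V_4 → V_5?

Arc length = 6 + 1 + 10 + 10 + 2 = 29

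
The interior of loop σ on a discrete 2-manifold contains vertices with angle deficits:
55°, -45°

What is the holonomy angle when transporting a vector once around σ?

Holonomy = total enclosed curvature = 55° + (-45°) = 10°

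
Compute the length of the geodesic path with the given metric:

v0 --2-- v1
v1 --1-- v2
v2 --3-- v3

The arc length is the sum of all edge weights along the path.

Arc length = 2 + 1 + 3 = 6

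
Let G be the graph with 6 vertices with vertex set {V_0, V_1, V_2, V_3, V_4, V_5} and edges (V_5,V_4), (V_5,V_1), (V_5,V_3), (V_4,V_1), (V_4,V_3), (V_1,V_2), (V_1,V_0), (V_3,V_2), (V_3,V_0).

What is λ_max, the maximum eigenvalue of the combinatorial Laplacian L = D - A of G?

Degrees: deg(V_0) = 2, deg(V_1) = 4, deg(V_2) = 2, deg(V_3) = 4, deg(V_4) = 3, deg(V_5) = 3.
L = D − A with rows/columns ordered (V_0, V_1, V_2, V_3, V_4, V_5):
  [ 2, -1,  0, -1,  0,  0]
  [-1,  4, -1,  0, -1, -1]
  [ 0, -1,  2, -1,  0,  0]
  [-1,  0, -1,  4, -1, -1]
  [ 0, -1,  0, -1,  3, -1]
  [ 0, -1,  0, -1, -1,  3]
Characteristic polynomial: det(λI − L) = λ(λ − 2)²(λ − 4)²(λ − 6).
Roots: λ = 0; (λ − 2) = 0 ⇒ λ = 2 (multiplicity 2); (λ − 4) = 0 ⇒ λ = 4 (multiplicity 2); (λ − 6) = 0 ⇒ λ = 6.
(Check: the roots sum (with multiplicity) to 18, matching trace L = Σdeg = 2·9 = 18.)
Laplacian eigenvalues: [0.0, 2.0, 2.0, 4.0, 4.0, 6.0]. Largest eigenvalue (spectral radius) = 6.0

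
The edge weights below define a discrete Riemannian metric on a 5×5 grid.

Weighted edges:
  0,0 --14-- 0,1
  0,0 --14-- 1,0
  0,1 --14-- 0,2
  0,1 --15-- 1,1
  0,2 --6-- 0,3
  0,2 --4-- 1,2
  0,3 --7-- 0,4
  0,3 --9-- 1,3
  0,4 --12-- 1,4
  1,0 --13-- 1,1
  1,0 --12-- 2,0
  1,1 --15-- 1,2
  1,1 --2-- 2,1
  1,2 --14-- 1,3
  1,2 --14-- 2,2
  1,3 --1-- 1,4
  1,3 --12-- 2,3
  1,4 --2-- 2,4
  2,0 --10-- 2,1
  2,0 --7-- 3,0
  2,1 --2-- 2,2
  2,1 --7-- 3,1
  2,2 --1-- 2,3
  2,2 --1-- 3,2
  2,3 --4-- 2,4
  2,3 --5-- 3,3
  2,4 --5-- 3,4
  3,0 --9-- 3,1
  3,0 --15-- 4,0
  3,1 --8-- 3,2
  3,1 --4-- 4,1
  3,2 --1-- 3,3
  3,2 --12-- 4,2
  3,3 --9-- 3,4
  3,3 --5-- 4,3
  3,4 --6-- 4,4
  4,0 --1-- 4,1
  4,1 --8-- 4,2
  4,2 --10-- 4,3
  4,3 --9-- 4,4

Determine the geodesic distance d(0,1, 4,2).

Shortest path: 0,1 → 1,1 → 2,1 → 2,2 → 3,2 → 4,2, total weight = 32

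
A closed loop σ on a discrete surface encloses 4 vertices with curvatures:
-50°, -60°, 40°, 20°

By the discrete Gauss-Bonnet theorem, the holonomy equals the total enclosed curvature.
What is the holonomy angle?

Holonomy = total enclosed curvature = (-50°) + (-60°) + 40° + 20° = -50°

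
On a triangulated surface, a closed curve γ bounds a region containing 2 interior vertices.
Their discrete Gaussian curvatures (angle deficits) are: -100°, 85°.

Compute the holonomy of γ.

Holonomy = total enclosed curvature = (-100°) + 85° = -15°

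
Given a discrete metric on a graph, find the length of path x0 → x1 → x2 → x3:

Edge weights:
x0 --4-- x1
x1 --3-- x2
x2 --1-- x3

Arc length = 4 + 3 + 1 = 8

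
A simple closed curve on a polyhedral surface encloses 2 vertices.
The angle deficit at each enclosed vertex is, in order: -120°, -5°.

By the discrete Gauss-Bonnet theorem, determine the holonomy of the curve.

Holonomy = total enclosed curvature = (-120°) + (-5°) = -125°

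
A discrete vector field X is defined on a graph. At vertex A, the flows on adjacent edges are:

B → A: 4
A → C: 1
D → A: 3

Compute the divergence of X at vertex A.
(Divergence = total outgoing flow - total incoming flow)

Divergence = sum of outgoing flows = (-4) + 1 + (-3) = -6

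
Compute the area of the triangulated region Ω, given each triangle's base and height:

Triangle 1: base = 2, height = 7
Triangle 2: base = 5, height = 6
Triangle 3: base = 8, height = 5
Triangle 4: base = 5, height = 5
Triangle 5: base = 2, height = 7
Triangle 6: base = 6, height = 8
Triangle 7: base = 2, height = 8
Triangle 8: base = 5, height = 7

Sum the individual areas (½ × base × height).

(1/2)×2×7 + (1/2)×5×6 + (1/2)×8×5 + (1/2)×5×5 + (1/2)×2×7 + (1/2)×6×8 + (1/2)×2×8 + (1/2)×5×7 = 111.0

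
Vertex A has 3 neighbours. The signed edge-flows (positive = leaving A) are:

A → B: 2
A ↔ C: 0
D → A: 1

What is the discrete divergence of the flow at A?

Divergence = sum of outgoing flows = 2 + 0 + (-1) = 1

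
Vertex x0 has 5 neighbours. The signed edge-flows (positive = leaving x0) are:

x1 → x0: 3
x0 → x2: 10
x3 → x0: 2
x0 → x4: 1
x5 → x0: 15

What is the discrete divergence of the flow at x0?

Divergence = sum of outgoing flows = (-3) + 10 + (-2) + 1 + (-15) = -9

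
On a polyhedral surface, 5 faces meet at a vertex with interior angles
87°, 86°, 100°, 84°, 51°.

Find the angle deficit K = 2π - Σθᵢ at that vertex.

Sum of angles = 408°. K = 360° - 408° = -48° = -4π/15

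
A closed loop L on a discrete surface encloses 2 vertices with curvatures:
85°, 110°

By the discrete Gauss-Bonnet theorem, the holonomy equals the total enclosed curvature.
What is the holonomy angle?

Holonomy = total enclosed curvature = 85° + 110° = 195°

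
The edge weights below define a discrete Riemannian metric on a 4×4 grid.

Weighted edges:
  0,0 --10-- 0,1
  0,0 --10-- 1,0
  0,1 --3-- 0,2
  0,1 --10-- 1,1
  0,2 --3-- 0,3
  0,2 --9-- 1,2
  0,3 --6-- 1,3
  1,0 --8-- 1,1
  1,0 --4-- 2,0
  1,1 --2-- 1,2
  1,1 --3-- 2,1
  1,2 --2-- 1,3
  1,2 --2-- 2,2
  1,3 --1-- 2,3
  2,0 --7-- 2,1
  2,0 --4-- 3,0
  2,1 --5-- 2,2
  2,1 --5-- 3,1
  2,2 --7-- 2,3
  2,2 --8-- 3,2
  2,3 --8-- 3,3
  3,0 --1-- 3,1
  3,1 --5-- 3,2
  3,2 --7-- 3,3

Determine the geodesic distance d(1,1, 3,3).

Shortest path: 1,1 → 1,2 → 1,3 → 2,3 → 3,3, total weight = 13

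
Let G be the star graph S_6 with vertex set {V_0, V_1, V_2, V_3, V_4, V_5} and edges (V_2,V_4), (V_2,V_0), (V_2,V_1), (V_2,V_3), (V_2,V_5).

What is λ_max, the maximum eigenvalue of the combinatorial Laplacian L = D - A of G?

The star S_6 is the complete bipartite graph K_{1,5} (one hub of degree 5, 5 leaves of degree 1). The Laplacian spectrum of K_{p,q} is 0, p (multiplicity q−1), q (multiplicity p−1), p+q. With p = 1, q = 5: 0 once, 1 with multiplicity 4, and 6 once. (Check: trace L = sum of degrees = 10 = 4·1 + 6.)
Laplacian eigenvalues: [0.0, 1.0, 1.0, 1.0, 1.0, 6.0]. Largest eigenvalue (spectral radius) = 6.0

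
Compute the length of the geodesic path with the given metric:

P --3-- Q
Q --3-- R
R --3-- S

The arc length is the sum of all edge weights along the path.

Arc length = 3 + 3 + 3 = 9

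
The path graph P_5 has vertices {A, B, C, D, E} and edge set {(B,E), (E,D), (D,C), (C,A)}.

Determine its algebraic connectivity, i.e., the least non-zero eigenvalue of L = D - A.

The path graph P_n has Laplacian eigenvalues λ_k = 2 − 2cos(kπ/n), k = 0, 1, …, n−1. Here n = 5:
k=0: 2 − 2cos(0) = 0.0; k=1: 2 − 2cos(π/5) = 0.382; k=2: 2 − 2cos(2π/5) = 1.382; k=3: 2 − 2cos(3π/5) = 2.618; k=4: 2 − 2cos(4π/5) = 3.618.
Laplacian eigenvalues: [0.0, 0.382, 1.382, 2.618, 3.618]. Algebraic connectivity (smallest non-zero eigenvalue) = 0.382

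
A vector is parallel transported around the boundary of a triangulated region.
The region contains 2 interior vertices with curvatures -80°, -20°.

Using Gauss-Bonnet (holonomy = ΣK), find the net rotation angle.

Holonomy = total enclosed curvature = (-80°) + (-20°) = -100°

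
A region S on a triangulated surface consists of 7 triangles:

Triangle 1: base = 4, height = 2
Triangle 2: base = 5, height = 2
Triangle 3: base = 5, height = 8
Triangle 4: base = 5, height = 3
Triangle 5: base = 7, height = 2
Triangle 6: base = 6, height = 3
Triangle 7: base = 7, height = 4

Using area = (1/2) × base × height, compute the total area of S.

(1/2)×4×2 + (1/2)×5×2 + (1/2)×5×8 + (1/2)×5×3 + (1/2)×7×2 + (1/2)×6×3 + (1/2)×7×4 = 66.5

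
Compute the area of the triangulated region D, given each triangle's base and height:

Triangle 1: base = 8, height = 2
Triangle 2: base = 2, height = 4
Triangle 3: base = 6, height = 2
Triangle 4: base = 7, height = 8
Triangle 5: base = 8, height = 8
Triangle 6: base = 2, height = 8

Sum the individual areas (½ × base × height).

(1/2)×8×2 + (1/2)×2×4 + (1/2)×6×2 + (1/2)×7×8 + (1/2)×8×8 + (1/2)×2×8 = 86.0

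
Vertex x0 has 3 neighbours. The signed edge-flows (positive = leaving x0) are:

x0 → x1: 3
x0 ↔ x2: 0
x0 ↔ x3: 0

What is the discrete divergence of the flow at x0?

Divergence = sum of outgoing flows = 3 + 0 + 0 = 3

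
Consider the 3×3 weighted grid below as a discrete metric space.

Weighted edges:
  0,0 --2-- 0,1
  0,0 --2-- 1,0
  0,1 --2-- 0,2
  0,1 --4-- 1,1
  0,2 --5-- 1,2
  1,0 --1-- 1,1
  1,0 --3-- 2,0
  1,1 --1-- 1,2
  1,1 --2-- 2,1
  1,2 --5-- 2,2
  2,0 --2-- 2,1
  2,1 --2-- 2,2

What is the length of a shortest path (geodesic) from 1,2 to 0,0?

Shortest path: 1,2 → 1,1 → 1,0 → 0,0, total weight = 4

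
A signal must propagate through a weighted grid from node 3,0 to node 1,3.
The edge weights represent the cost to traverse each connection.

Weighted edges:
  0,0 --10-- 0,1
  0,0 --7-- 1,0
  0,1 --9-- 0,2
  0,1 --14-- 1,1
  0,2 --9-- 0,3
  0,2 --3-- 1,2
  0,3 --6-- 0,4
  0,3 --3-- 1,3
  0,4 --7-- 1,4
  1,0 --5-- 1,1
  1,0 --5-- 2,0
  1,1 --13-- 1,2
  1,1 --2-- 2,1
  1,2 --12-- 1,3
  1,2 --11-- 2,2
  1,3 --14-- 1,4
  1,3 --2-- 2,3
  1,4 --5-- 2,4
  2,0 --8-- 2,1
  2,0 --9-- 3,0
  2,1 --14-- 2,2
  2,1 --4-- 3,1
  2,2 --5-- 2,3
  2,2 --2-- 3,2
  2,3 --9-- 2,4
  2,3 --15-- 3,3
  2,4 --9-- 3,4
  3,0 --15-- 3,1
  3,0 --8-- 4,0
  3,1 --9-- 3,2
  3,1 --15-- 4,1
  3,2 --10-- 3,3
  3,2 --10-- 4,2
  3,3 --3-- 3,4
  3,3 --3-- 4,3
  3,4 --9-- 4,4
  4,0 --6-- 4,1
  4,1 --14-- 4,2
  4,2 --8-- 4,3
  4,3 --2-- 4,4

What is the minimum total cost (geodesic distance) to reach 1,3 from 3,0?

Shortest path: 3,0 → 3,1 → 3,2 → 2,2 → 2,3 → 1,3, total weight = 33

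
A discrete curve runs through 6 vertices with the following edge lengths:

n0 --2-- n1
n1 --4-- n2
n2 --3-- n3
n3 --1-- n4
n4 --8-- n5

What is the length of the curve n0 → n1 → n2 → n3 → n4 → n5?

Arc length = 2 + 4 + 3 + 1 + 8 = 18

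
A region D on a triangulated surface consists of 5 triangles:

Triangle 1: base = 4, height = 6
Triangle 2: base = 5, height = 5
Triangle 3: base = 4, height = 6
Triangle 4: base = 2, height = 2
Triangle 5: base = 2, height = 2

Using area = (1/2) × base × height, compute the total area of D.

(1/2)×4×6 + (1/2)×5×5 + (1/2)×4×6 + (1/2)×2×2 + (1/2)×2×2 = 40.5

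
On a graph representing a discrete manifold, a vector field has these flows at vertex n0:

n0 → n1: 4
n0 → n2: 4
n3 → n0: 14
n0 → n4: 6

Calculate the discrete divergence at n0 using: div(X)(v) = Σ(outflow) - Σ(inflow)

Divergence = sum of outgoing flows = 4 + 4 + (-14) + 6 = 0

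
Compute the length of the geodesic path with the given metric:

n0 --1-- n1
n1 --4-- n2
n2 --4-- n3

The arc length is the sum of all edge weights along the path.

Arc length = 1 + 4 + 4 = 9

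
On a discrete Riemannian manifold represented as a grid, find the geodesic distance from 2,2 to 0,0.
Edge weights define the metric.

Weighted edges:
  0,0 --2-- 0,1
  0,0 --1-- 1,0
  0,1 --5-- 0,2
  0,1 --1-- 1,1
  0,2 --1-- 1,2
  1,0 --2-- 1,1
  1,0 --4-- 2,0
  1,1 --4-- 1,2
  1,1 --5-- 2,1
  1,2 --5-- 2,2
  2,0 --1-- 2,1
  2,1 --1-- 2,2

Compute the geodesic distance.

Shortest path: 2,2 → 2,1 → 2,0 → 1,0 → 0,0, total weight = 7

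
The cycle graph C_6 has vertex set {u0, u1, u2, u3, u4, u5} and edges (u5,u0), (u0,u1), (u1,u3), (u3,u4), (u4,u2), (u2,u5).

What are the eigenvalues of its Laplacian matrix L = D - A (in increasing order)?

The cycle graph C_n has Laplacian eigenvalues λ_k = 2 − 2cos(2πk/n), k = 0, 1, …, n−1. Here n = 6:
k=0: 2 − 2cos(0) = 0.0; k=1: 2 − 2cos(π/3) = 1.0; k=2: 2 − 2cos(2π/3) = 3.0; k=3: 2 − 2cos(π) = 4.0; k=4: 2 − 2cos(4π/3) = 3.0; k=5: 2 − 2cos(5π/3) = 1.0.
Laplacian eigenvalues (increasing order): [0.0, 1.0, 1.0, 3.0, 3.0, 4.0]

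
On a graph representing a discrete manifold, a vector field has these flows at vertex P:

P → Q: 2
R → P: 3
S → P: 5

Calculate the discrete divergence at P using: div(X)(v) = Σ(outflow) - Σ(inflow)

Divergence = sum of outgoing flows = 2 + (-3) + (-5) = -6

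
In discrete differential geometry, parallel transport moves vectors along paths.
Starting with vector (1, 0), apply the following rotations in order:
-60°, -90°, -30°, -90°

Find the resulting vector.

Total rotation: (-60°) + (-90°) + (-30°) + (-90°) = -270° ≡ 90° (mod 360°). Final vector: (0, 1)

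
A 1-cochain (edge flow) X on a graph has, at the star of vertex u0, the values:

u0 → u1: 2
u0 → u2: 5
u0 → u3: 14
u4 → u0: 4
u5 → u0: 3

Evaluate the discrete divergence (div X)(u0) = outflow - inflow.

Divergence = sum of outgoing flows = 2 + 5 + 14 + (-4) + (-3) = 14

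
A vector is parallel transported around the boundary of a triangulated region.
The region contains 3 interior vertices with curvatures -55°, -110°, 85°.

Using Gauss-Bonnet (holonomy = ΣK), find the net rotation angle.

Holonomy = total enclosed curvature = (-55°) + (-110°) + 85° = -80°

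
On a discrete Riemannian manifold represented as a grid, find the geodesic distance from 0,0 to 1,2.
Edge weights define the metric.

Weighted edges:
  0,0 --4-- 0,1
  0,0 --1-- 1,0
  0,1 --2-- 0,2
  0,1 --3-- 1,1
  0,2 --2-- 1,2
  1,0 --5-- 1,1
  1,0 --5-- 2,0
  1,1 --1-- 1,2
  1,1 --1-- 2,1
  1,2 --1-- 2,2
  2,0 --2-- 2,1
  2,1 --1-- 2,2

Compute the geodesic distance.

Shortest path: 0,0 → 1,0 → 1,1 → 1,2, total weight = 7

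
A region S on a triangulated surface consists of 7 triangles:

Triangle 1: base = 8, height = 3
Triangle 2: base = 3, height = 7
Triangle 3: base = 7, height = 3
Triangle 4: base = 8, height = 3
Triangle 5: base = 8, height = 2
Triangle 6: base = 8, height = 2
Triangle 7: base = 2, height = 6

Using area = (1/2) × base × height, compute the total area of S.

(1/2)×8×3 + (1/2)×3×7 + (1/2)×7×3 + (1/2)×8×3 + (1/2)×8×2 + (1/2)×8×2 + (1/2)×2×6 = 67.0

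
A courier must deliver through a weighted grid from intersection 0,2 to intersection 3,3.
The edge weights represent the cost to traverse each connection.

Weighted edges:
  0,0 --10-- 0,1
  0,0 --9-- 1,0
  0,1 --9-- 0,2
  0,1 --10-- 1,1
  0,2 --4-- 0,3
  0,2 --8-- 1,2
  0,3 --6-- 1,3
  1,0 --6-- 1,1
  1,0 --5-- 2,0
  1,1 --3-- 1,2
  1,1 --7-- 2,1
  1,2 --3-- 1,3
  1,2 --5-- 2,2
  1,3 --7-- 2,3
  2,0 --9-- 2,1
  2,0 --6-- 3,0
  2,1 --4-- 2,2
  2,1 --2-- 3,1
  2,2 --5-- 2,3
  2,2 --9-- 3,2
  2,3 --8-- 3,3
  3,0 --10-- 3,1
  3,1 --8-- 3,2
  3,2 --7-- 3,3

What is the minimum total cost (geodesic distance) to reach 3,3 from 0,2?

Shortest path: 0,2 → 0,3 → 1,3 → 2,3 → 3,3, total weight = 25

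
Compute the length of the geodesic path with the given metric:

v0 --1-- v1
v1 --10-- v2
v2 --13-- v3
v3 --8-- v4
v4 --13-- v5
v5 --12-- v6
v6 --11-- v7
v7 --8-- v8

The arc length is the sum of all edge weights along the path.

Arc length = 1 + 10 + 13 + 8 + 13 + 12 + 11 + 8 = 76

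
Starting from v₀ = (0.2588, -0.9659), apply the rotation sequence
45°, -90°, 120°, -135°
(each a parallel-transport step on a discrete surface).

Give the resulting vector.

Total rotation: 45° + (-90°) + 120° + (-135°) = -60°. Final vector: (-0.7071, -0.7071)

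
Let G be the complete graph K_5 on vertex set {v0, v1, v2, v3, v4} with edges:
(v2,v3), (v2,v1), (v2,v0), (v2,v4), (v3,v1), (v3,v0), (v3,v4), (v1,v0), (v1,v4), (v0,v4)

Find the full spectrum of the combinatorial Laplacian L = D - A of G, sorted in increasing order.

For the complete graph K_n, L = nI − J (J = all-ones matrix). J has eigenvalues n (once, eigenvector 𝟙) and 0 (multiplicity n−1), so L has eigenvalues 0 (once) and n (multiplicity n−1). Here n = 5: eigenvalue 0 once and 5 with multiplicity 4.
Laplacian eigenvalues (increasing order): [0.0, 5.0, 5.0, 5.0, 5.0]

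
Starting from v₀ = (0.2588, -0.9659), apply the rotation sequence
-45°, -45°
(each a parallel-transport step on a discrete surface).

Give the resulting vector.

Total rotation: (-45°) + (-45°) = -90°. Final vector: (-0.9659, -0.2588)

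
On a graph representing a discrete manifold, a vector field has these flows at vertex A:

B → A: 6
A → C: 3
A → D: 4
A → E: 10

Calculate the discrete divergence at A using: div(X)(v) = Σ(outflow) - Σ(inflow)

Divergence = sum of outgoing flows = (-6) + 3 + 4 + 10 = 11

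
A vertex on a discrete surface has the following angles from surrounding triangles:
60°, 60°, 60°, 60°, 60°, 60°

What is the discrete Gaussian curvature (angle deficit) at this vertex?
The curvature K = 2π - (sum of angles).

Sum of angles = 360°. K = 360° - 360° = 0°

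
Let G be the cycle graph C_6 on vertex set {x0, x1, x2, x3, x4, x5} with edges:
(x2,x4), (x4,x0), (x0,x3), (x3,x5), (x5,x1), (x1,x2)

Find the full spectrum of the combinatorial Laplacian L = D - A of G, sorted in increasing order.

The cycle graph C_n has Laplacian eigenvalues λ_k = 2 − 2cos(2πk/n), k = 0, 1, …, n−1. Here n = 6:
k=0: 2 − 2cos(0) = 0.0; k=1: 2 − 2cos(π/3) = 1.0; k=2: 2 − 2cos(2π/3) = 3.0; k=3: 2 − 2cos(π) = 4.0; k=4: 2 − 2cos(4π/3) = 3.0; k=5: 2 − 2cos(5π/3) = 1.0.
Laplacian eigenvalues (increasing order): [0.0, 1.0, 1.0, 3.0, 3.0, 4.0]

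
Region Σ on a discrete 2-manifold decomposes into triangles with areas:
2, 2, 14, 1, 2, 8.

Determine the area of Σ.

2 + 2 + 14 + 1 + 2 + 8 = 29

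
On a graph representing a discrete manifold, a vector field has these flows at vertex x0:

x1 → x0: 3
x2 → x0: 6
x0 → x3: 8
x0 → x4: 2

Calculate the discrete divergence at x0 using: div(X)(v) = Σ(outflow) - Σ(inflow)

Divergence = sum of outgoing flows = (-3) + (-6) + 8 + 2 = 1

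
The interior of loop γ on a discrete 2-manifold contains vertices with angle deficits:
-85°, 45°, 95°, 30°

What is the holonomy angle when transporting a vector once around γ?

Holonomy = total enclosed curvature = (-85°) + 45° + 95° + 30° = 85°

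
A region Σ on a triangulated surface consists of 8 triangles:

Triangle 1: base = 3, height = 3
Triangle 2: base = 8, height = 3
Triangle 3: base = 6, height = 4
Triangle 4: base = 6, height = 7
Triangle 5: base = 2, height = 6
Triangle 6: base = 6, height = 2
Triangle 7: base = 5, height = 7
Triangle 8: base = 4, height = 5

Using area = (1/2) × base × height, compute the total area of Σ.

(1/2)×3×3 + (1/2)×8×3 + (1/2)×6×4 + (1/2)×6×7 + (1/2)×2×6 + (1/2)×6×2 + (1/2)×5×7 + (1/2)×4×5 = 89.0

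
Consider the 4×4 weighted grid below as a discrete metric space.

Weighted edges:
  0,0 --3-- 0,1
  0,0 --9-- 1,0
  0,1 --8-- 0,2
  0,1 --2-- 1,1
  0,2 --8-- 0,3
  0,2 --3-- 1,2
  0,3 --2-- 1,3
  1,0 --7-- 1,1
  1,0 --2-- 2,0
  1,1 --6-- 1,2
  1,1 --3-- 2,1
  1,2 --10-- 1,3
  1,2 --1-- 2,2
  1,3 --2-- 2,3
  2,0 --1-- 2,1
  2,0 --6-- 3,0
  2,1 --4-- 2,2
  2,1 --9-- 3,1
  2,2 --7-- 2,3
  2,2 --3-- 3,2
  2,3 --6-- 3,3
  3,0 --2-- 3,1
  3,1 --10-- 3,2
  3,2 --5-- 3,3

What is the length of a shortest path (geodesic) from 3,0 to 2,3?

Shortest path: 3,0 → 2,0 → 2,1 → 2,2 → 2,3, total weight = 18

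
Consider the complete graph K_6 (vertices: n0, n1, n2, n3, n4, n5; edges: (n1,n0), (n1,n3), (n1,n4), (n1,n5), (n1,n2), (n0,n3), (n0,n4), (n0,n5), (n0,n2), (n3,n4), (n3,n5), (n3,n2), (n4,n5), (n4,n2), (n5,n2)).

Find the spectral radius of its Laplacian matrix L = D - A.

For the complete graph K_n, L = nI − J (J = all-ones matrix). J has eigenvalues n (once, eigenvector 𝟙) and 0 (multiplicity n−1), so L has eigenvalues 0 (once) and n (multiplicity n−1). Here n = 6: eigenvalue 0 once and 6 with multiplicity 5.
Laplacian eigenvalues: [0.0, 6.0, 6.0, 6.0, 6.0, 6.0]. Largest eigenvalue (spectral radius) = 6.0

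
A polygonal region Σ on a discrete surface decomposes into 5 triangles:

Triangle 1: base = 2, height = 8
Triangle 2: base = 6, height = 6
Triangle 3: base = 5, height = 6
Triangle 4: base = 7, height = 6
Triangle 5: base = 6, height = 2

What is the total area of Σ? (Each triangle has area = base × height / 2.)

(1/2)×2×8 + (1/2)×6×6 + (1/2)×5×6 + (1/2)×7×6 + (1/2)×6×2 = 68.0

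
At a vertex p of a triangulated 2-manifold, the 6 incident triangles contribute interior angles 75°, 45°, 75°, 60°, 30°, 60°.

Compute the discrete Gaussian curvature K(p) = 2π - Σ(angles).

Sum of angles = 345°. K = 360° - 345° = 15° = π/12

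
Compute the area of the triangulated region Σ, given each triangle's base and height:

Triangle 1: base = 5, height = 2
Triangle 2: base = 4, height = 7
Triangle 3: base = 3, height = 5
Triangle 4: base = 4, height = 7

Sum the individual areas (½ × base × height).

(1/2)×5×2 + (1/2)×4×7 + (1/2)×3×5 + (1/2)×4×7 = 40.5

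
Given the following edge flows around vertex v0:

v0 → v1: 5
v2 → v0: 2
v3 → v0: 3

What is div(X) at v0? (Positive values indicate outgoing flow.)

Divergence = sum of outgoing flows = 5 + (-2) + (-3) = 0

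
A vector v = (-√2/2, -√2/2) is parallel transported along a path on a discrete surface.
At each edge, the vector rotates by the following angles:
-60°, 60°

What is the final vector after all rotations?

Total rotation: (-60°) + 60° = 0°. Final vector: (-0.7071, -0.7071)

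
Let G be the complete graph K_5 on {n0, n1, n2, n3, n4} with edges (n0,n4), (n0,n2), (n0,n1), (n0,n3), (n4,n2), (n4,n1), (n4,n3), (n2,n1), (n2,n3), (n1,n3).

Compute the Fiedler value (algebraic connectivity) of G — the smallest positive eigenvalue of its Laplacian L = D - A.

For the complete graph K_n, L = nI − J (J = all-ones matrix). J has eigenvalues n (once, eigenvector 𝟙) and 0 (multiplicity n−1), so L has eigenvalues 0 (once) and n (multiplicity n−1). Here n = 5: eigenvalue 0 once and 5 with multiplicity 4.
Laplacian eigenvalues: [0.0, 5.0, 5.0, 5.0, 5.0]. Algebraic connectivity (smallest non-zero eigenvalue) = 5.0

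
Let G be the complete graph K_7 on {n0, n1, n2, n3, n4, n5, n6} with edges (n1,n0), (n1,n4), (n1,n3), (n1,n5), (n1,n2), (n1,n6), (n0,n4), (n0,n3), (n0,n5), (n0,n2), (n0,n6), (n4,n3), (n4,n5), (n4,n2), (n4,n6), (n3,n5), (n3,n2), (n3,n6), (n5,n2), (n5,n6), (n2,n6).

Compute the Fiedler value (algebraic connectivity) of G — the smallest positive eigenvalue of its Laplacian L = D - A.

For the complete graph K_n, L = nI − J (J = all-ones matrix). J has eigenvalues n (once, eigenvector 𝟙) and 0 (multiplicity n−1), so L has eigenvalues 0 (once) and n (multiplicity n−1). Here n = 7: eigenvalue 0 once and 7 with multiplicity 6.
Laplacian eigenvalues: [0.0, 7.0, 7.0, 7.0, 7.0, 7.0, 7.0]. Algebraic connectivity (smallest non-zero eigenvalue) = 7.0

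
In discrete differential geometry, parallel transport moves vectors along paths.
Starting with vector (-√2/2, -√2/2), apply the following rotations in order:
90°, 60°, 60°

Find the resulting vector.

Total rotation: 90° + 60° + 60° = 210° ≡ -150° (mod 360°). Final vector: (0.2588, 0.9659)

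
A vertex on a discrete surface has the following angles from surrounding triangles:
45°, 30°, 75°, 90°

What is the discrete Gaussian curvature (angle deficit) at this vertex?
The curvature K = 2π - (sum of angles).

Sum of angles = 240°. K = 360° - 240° = 120°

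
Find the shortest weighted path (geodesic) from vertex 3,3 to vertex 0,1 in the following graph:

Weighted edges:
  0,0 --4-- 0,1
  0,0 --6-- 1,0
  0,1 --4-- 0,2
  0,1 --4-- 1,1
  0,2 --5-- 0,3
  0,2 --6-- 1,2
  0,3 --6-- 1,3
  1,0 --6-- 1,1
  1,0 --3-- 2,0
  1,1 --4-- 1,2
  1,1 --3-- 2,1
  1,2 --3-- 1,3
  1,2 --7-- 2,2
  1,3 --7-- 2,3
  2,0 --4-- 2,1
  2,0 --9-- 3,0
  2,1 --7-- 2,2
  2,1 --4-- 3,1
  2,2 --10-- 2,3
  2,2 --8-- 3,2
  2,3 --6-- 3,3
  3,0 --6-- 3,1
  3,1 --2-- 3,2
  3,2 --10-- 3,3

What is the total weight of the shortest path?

Shortest path: 3,3 → 3,2 → 3,1 → 2,1 → 1,1 → 0,1, total weight = 23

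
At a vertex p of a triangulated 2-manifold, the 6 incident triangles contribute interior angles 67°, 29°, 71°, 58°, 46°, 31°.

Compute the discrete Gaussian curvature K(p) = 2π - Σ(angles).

Sum of angles = 302°. K = 360° - 302° = 58° = 29π/90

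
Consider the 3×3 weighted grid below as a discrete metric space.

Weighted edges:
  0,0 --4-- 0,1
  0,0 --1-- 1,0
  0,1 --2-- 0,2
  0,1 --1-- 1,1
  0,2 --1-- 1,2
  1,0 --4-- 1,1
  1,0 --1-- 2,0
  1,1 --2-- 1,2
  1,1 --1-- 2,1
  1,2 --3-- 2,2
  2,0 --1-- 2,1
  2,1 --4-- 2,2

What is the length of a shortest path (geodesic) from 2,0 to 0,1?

Shortest path: 2,0 → 2,1 → 1,1 → 0,1, total weight = 3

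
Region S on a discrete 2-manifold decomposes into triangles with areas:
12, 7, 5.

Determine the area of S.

12 + 7 + 5 = 24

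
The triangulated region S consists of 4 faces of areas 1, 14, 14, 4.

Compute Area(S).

1 + 14 + 14 + 4 = 33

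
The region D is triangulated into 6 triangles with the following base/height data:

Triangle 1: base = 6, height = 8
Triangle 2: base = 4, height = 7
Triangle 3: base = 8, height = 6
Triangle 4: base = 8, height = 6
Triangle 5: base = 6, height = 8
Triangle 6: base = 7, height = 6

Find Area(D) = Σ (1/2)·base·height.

(1/2)×6×8 + (1/2)×4×7 + (1/2)×8×6 + (1/2)×8×6 + (1/2)×6×8 + (1/2)×7×6 = 131.0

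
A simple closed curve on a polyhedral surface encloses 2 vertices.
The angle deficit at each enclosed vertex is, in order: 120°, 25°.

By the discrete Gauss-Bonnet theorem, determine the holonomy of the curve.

Holonomy = total enclosed curvature = 120° + 25° = 145°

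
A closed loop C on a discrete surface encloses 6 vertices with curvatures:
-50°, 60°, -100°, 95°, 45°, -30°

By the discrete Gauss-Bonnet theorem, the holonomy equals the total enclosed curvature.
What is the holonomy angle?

Holonomy = total enclosed curvature = (-50°) + 60° + (-100°) + 95° + 45° + (-30°) = 20°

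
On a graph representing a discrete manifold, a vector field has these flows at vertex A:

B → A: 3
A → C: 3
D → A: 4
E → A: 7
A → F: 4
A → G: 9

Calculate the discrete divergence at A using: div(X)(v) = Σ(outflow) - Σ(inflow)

Divergence = sum of outgoing flows = (-3) + 3 + (-4) + (-7) + 4 + 9 = 2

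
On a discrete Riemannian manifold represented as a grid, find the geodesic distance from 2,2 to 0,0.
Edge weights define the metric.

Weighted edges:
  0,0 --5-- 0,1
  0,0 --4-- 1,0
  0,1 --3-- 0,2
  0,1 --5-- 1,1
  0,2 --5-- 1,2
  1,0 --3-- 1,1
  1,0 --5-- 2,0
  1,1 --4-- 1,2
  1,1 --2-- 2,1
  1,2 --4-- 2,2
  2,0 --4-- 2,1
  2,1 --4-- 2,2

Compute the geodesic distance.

Shortest path: 2,2 → 2,1 → 1,1 → 1,0 → 0,0, total weight = 13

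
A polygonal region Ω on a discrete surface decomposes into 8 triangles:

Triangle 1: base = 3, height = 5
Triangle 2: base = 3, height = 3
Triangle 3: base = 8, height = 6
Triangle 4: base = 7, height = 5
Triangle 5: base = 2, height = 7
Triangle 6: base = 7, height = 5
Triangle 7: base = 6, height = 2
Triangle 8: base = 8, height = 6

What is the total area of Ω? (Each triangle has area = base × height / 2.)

(1/2)×3×5 + (1/2)×3×3 + (1/2)×8×6 + (1/2)×7×5 + (1/2)×2×7 + (1/2)×7×5 + (1/2)×6×2 + (1/2)×8×6 = 108.0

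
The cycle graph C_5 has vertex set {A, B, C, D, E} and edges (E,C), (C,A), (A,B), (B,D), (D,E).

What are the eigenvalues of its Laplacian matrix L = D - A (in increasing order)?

The cycle graph C_n has Laplacian eigenvalues λ_k = 2 − 2cos(2πk/n), k = 0, 1, …, n−1. Here n = 5:
k=0: 2 − 2cos(0) = 0.0; k=1: 2 − 2cos(2π/5) = 1.382; k=2: 2 − 2cos(4π/5) = 3.618; k=3: 2 − 2cos(6π/5) = 3.618; k=4: 2 − 2cos(8π/5) = 1.382.
Laplacian eigenvalues (increasing order): [0.0, 1.382, 1.382, 3.618, 3.618]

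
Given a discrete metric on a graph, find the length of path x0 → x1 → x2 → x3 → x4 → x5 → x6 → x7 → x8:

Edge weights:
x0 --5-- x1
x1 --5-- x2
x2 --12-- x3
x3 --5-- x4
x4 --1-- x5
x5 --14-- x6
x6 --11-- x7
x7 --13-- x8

Arc length = 5 + 5 + 12 + 5 + 1 + 14 + 11 + 13 = 66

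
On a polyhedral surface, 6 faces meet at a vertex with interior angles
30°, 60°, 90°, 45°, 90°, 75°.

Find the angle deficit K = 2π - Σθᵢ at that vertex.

Sum of angles = 390°. K = 360° - 390° = -30°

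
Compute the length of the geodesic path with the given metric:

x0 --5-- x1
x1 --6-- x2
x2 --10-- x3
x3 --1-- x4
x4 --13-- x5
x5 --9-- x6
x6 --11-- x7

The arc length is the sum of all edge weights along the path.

Arc length = 5 + 6 + 10 + 1 + 13 + 9 + 11 = 55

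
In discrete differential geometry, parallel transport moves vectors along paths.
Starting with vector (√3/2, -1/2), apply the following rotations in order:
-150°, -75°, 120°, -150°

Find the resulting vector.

Total rotation: (-150°) + (-75°) + 120° + (-150°) = -255° ≡ 105° (mod 360°). Final vector: (0.2588, 0.9659)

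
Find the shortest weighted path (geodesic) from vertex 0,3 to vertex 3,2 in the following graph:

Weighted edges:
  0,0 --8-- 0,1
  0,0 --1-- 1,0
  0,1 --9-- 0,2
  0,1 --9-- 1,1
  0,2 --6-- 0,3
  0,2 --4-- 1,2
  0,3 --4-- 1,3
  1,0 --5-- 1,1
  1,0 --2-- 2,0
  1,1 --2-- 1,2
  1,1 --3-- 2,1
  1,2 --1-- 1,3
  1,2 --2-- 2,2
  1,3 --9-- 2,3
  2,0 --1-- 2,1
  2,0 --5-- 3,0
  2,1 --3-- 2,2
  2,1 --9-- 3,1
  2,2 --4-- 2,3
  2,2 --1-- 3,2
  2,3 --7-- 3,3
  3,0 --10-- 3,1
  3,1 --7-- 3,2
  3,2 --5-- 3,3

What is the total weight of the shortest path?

Shortest path: 0,3 → 1,3 → 1,2 → 2,2 → 3,2, total weight = 8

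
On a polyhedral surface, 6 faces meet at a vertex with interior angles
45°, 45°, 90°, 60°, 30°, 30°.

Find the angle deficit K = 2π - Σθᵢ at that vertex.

Sum of angles = 300°. K = 360° - 300° = 60° = π/3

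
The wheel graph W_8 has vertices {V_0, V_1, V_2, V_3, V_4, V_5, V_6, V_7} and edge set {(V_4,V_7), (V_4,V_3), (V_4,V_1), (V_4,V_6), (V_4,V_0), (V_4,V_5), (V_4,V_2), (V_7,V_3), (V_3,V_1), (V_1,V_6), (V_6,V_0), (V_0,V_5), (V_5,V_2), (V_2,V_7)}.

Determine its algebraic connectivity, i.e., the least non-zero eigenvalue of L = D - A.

The wheel W_8 is the join K_1 ∨ C_7 (a hub joined to every vertex of a cycle of length 7). For a join G ∨ H (G on p vertices, H on q vertices) the Laplacian spectrum is 0, p+q, the eigenvalues of L(G) other than one 0 each shifted by +q, and the eigenvalues of L(H) other than one 0 each shifted by +p. With G = K_1 (p = 1, nothing left after dropping its 0) and H = C_7 (q = 7, eigenvalues 2 − 2cos(2πk/7), k = 0, …, 6; drop k = 0), the spectrum of W_8 is 0, 8, and 1 + (2 − 2cos(2πk/7)) = 3 − 2cos(2πk/7) for k = 1, …, 6:
k=1: 3 − 2cos(2π/7) = 1.753; k=2: 3 − 2cos(4π/7) = 3.445; k=3: 3 − 2cos(6π/7) = 4.8019; k=4: 3 − 2cos(8π/7) = 4.8019; k=5: 3 − 2cos(10π/7) = 3.445; k=6: 3 − 2cos(12π/7) = 1.753.
Laplacian eigenvalues: [0.0, 1.753, 1.753, 3.445, 3.445, 4.8019, 4.8019, 8.0]. Algebraic connectivity (smallest non-zero eigenvalue) = 1.753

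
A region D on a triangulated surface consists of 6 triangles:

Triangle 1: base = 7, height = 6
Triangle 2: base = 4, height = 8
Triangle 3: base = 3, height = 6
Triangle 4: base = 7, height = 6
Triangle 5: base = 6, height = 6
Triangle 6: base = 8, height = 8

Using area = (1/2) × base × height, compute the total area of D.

(1/2)×7×6 + (1/2)×4×8 + (1/2)×3×6 + (1/2)×7×6 + (1/2)×6×6 + (1/2)×8×8 = 117.0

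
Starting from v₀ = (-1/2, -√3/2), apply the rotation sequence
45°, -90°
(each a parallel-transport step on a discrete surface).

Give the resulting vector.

Total rotation: 45° + (-90°) = -45°. Final vector: (-0.9659, -0.2588)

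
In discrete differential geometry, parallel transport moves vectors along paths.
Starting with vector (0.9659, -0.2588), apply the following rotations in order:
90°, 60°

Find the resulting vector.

Total rotation: 90° + 60° = 150°. Final vector: (-0.7071, 0.7071)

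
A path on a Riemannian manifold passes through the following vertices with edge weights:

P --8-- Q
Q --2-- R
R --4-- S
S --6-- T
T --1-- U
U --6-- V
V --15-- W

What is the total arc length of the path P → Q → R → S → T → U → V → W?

Arc length = 8 + 2 + 4 + 6 + 1 + 6 + 15 = 42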